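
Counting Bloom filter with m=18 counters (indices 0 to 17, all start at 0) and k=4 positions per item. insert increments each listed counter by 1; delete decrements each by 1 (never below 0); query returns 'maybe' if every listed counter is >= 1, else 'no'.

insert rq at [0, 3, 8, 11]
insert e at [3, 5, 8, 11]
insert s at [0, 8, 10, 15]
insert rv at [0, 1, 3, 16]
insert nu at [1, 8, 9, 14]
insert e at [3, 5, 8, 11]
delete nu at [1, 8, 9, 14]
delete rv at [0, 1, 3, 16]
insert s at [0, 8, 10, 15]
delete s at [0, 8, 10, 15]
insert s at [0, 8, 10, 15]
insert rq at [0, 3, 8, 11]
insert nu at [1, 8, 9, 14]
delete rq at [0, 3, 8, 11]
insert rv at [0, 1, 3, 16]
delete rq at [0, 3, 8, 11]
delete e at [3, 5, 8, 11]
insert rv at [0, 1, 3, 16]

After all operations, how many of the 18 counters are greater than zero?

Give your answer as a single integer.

Step 1: insert rq at [0, 3, 8, 11] -> counters=[1,0,0,1,0,0,0,0,1,0,0,1,0,0,0,0,0,0]
Step 2: insert e at [3, 5, 8, 11] -> counters=[1,0,0,2,0,1,0,0,2,0,0,2,0,0,0,0,0,0]
Step 3: insert s at [0, 8, 10, 15] -> counters=[2,0,0,2,0,1,0,0,3,0,1,2,0,0,0,1,0,0]
Step 4: insert rv at [0, 1, 3, 16] -> counters=[3,1,0,3,0,1,0,0,3,0,1,2,0,0,0,1,1,0]
Step 5: insert nu at [1, 8, 9, 14] -> counters=[3,2,0,3,0,1,0,0,4,1,1,2,0,0,1,1,1,0]
Step 6: insert e at [3, 5, 8, 11] -> counters=[3,2,0,4,0,2,0,0,5,1,1,3,0,0,1,1,1,0]
Step 7: delete nu at [1, 8, 9, 14] -> counters=[3,1,0,4,0,2,0,0,4,0,1,3,0,0,0,1,1,0]
Step 8: delete rv at [0, 1, 3, 16] -> counters=[2,0,0,3,0,2,0,0,4,0,1,3,0,0,0,1,0,0]
Step 9: insert s at [0, 8, 10, 15] -> counters=[3,0,0,3,0,2,0,0,5,0,2,3,0,0,0,2,0,0]
Step 10: delete s at [0, 8, 10, 15] -> counters=[2,0,0,3,0,2,0,0,4,0,1,3,0,0,0,1,0,0]
Step 11: insert s at [0, 8, 10, 15] -> counters=[3,0,0,3,0,2,0,0,5,0,2,3,0,0,0,2,0,0]
Step 12: insert rq at [0, 3, 8, 11] -> counters=[4,0,0,4,0,2,0,0,6,0,2,4,0,0,0,2,0,0]
Step 13: insert nu at [1, 8, 9, 14] -> counters=[4,1,0,4,0,2,0,0,7,1,2,4,0,0,1,2,0,0]
Step 14: delete rq at [0, 3, 8, 11] -> counters=[3,1,0,3,0,2,0,0,6,1,2,3,0,0,1,2,0,0]
Step 15: insert rv at [0, 1, 3, 16] -> counters=[4,2,0,4,0,2,0,0,6,1,2,3,0,0,1,2,1,0]
Step 16: delete rq at [0, 3, 8, 11] -> counters=[3,2,0,3,0,2,0,0,5,1,2,2,0,0,1,2,1,0]
Step 17: delete e at [3, 5, 8, 11] -> counters=[3,2,0,2,0,1,0,0,4,1,2,1,0,0,1,2,1,0]
Step 18: insert rv at [0, 1, 3, 16] -> counters=[4,3,0,3,0,1,0,0,4,1,2,1,0,0,1,2,2,0]
Final counters=[4,3,0,3,0,1,0,0,4,1,2,1,0,0,1,2,2,0] -> 11 nonzero

Answer: 11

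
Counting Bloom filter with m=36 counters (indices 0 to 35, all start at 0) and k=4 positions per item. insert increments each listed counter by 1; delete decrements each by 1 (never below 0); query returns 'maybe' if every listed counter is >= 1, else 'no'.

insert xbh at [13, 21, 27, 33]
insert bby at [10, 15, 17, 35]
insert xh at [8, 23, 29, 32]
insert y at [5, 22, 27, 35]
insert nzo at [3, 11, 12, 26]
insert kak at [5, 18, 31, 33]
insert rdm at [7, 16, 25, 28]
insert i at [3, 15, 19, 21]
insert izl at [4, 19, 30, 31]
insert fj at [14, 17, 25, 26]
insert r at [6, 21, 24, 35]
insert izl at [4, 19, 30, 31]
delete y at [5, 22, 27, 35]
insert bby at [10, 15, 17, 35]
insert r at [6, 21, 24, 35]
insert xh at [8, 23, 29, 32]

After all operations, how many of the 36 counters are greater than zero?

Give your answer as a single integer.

Step 1: insert xbh at [13, 21, 27, 33] -> counters=[0,0,0,0,0,0,0,0,0,0,0,0,0,1,0,0,0,0,0,0,0,1,0,0,0,0,0,1,0,0,0,0,0,1,0,0]
Step 2: insert bby at [10, 15, 17, 35] -> counters=[0,0,0,0,0,0,0,0,0,0,1,0,0,1,0,1,0,1,0,0,0,1,0,0,0,0,0,1,0,0,0,0,0,1,0,1]
Step 3: insert xh at [8, 23, 29, 32] -> counters=[0,0,0,0,0,0,0,0,1,0,1,0,0,1,0,1,0,1,0,0,0,1,0,1,0,0,0,1,0,1,0,0,1,1,0,1]
Step 4: insert y at [5, 22, 27, 35] -> counters=[0,0,0,0,0,1,0,0,1,0,1,0,0,1,0,1,0,1,0,0,0,1,1,1,0,0,0,2,0,1,0,0,1,1,0,2]
Step 5: insert nzo at [3, 11, 12, 26] -> counters=[0,0,0,1,0,1,0,0,1,0,1,1,1,1,0,1,0,1,0,0,0,1,1,1,0,0,1,2,0,1,0,0,1,1,0,2]
Step 6: insert kak at [5, 18, 31, 33] -> counters=[0,0,0,1,0,2,0,0,1,0,1,1,1,1,0,1,0,1,1,0,0,1,1,1,0,0,1,2,0,1,0,1,1,2,0,2]
Step 7: insert rdm at [7, 16, 25, 28] -> counters=[0,0,0,1,0,2,0,1,1,0,1,1,1,1,0,1,1,1,1,0,0,1,1,1,0,1,1,2,1,1,0,1,1,2,0,2]
Step 8: insert i at [3, 15, 19, 21] -> counters=[0,0,0,2,0,2,0,1,1,0,1,1,1,1,0,2,1,1,1,1,0,2,1,1,0,1,1,2,1,1,0,1,1,2,0,2]
Step 9: insert izl at [4, 19, 30, 31] -> counters=[0,0,0,2,1,2,0,1,1,0,1,1,1,1,0,2,1,1,1,2,0,2,1,1,0,1,1,2,1,1,1,2,1,2,0,2]
Step 10: insert fj at [14, 17, 25, 26] -> counters=[0,0,0,2,1,2,0,1,1,0,1,1,1,1,1,2,1,2,1,2,0,2,1,1,0,2,2,2,1,1,1,2,1,2,0,2]
Step 11: insert r at [6, 21, 24, 35] -> counters=[0,0,0,2,1,2,1,1,1,0,1,1,1,1,1,2,1,2,1,2,0,3,1,1,1,2,2,2,1,1,1,2,1,2,0,3]
Step 12: insert izl at [4, 19, 30, 31] -> counters=[0,0,0,2,2,2,1,1,1,0,1,1,1,1,1,2,1,2,1,3,0,3,1,1,1,2,2,2,1,1,2,3,1,2,0,3]
Step 13: delete y at [5, 22, 27, 35] -> counters=[0,0,0,2,2,1,1,1,1,0,1,1,1,1,1,2,1,2,1,3,0,3,0,1,1,2,2,1,1,1,2,3,1,2,0,2]
Step 14: insert bby at [10, 15, 17, 35] -> counters=[0,0,0,2,2,1,1,1,1,0,2,1,1,1,1,3,1,3,1,3,0,3,0,1,1,2,2,1,1,1,2,3,1,2,0,3]
Step 15: insert r at [6, 21, 24, 35] -> counters=[0,0,0,2,2,1,2,1,1,0,2,1,1,1,1,3,1,3,1,3,0,4,0,1,2,2,2,1,1,1,2,3,1,2,0,4]
Step 16: insert xh at [8, 23, 29, 32] -> counters=[0,0,0,2,2,1,2,1,2,0,2,1,1,1,1,3,1,3,1,3,0,4,0,2,2,2,2,1,1,2,2,3,2,2,0,4]
Final counters=[0,0,0,2,2,1,2,1,2,0,2,1,1,1,1,3,1,3,1,3,0,4,0,2,2,2,2,1,1,2,2,3,2,2,0,4] -> 29 nonzero

Answer: 29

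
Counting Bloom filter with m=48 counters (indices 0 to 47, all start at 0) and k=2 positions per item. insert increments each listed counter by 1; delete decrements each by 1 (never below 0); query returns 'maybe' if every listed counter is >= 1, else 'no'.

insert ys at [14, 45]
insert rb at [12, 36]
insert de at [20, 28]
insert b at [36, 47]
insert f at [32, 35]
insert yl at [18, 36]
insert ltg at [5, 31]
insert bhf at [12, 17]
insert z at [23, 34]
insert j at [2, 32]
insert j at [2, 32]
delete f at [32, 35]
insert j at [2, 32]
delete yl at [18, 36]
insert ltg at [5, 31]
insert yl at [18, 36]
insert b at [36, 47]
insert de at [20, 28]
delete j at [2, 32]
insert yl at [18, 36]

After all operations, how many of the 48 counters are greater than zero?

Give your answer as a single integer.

Answer: 15

Derivation:
Step 1: insert ys at [14, 45] -> counters=[0,0,0,0,0,0,0,0,0,0,0,0,0,0,1,0,0,0,0,0,0,0,0,0,0,0,0,0,0,0,0,0,0,0,0,0,0,0,0,0,0,0,0,0,0,1,0,0]
Step 2: insert rb at [12, 36] -> counters=[0,0,0,0,0,0,0,0,0,0,0,0,1,0,1,0,0,0,0,0,0,0,0,0,0,0,0,0,0,0,0,0,0,0,0,0,1,0,0,0,0,0,0,0,0,1,0,0]
Step 3: insert de at [20, 28] -> counters=[0,0,0,0,0,0,0,0,0,0,0,0,1,0,1,0,0,0,0,0,1,0,0,0,0,0,0,0,1,0,0,0,0,0,0,0,1,0,0,0,0,0,0,0,0,1,0,0]
Step 4: insert b at [36, 47] -> counters=[0,0,0,0,0,0,0,0,0,0,0,0,1,0,1,0,0,0,0,0,1,0,0,0,0,0,0,0,1,0,0,0,0,0,0,0,2,0,0,0,0,0,0,0,0,1,0,1]
Step 5: insert f at [32, 35] -> counters=[0,0,0,0,0,0,0,0,0,0,0,0,1,0,1,0,0,0,0,0,1,0,0,0,0,0,0,0,1,0,0,0,1,0,0,1,2,0,0,0,0,0,0,0,0,1,0,1]
Step 6: insert yl at [18, 36] -> counters=[0,0,0,0,0,0,0,0,0,0,0,0,1,0,1,0,0,0,1,0,1,0,0,0,0,0,0,0,1,0,0,0,1,0,0,1,3,0,0,0,0,0,0,0,0,1,0,1]
Step 7: insert ltg at [5, 31] -> counters=[0,0,0,0,0,1,0,0,0,0,0,0,1,0,1,0,0,0,1,0,1,0,0,0,0,0,0,0,1,0,0,1,1,0,0,1,3,0,0,0,0,0,0,0,0,1,0,1]
Step 8: insert bhf at [12, 17] -> counters=[0,0,0,0,0,1,0,0,0,0,0,0,2,0,1,0,0,1,1,0,1,0,0,0,0,0,0,0,1,0,0,1,1,0,0,1,3,0,0,0,0,0,0,0,0,1,0,1]
Step 9: insert z at [23, 34] -> counters=[0,0,0,0,0,1,0,0,0,0,0,0,2,0,1,0,0,1,1,0,1,0,0,1,0,0,0,0,1,0,0,1,1,0,1,1,3,0,0,0,0,0,0,0,0,1,0,1]
Step 10: insert j at [2, 32] -> counters=[0,0,1,0,0,1,0,0,0,0,0,0,2,0,1,0,0,1,1,0,1,0,0,1,0,0,0,0,1,0,0,1,2,0,1,1,3,0,0,0,0,0,0,0,0,1,0,1]
Step 11: insert j at [2, 32] -> counters=[0,0,2,0,0,1,0,0,0,0,0,0,2,0,1,0,0,1,1,0,1,0,0,1,0,0,0,0,1,0,0,1,3,0,1,1,3,0,0,0,0,0,0,0,0,1,0,1]
Step 12: delete f at [32, 35] -> counters=[0,0,2,0,0,1,0,0,0,0,0,0,2,0,1,0,0,1,1,0,1,0,0,1,0,0,0,0,1,0,0,1,2,0,1,0,3,0,0,0,0,0,0,0,0,1,0,1]
Step 13: insert j at [2, 32] -> counters=[0,0,3,0,0,1,0,0,0,0,0,0,2,0,1,0,0,1,1,0,1,0,0,1,0,0,0,0,1,0,0,1,3,0,1,0,3,0,0,0,0,0,0,0,0,1,0,1]
Step 14: delete yl at [18, 36] -> counters=[0,0,3,0,0,1,0,0,0,0,0,0,2,0,1,0,0,1,0,0,1,0,0,1,0,0,0,0,1,0,0,1,3,0,1,0,2,0,0,0,0,0,0,0,0,1,0,1]
Step 15: insert ltg at [5, 31] -> counters=[0,0,3,0,0,2,0,0,0,0,0,0,2,0,1,0,0,1,0,0,1,0,0,1,0,0,0,0,1,0,0,2,3,0,1,0,2,0,0,0,0,0,0,0,0,1,0,1]
Step 16: insert yl at [18, 36] -> counters=[0,0,3,0,0,2,0,0,0,0,0,0,2,0,1,0,0,1,1,0,1,0,0,1,0,0,0,0,1,0,0,2,3,0,1,0,3,0,0,0,0,0,0,0,0,1,0,1]
Step 17: insert b at [36, 47] -> counters=[0,0,3,0,0,2,0,0,0,0,0,0,2,0,1,0,0,1,1,0,1,0,0,1,0,0,0,0,1,0,0,2,3,0,1,0,4,0,0,0,0,0,0,0,0,1,0,2]
Step 18: insert de at [20, 28] -> counters=[0,0,3,0,0,2,0,0,0,0,0,0,2,0,1,0,0,1,1,0,2,0,0,1,0,0,0,0,2,0,0,2,3,0,1,0,4,0,0,0,0,0,0,0,0,1,0,2]
Step 19: delete j at [2, 32] -> counters=[0,0,2,0,0,2,0,0,0,0,0,0,2,0,1,0,0,1,1,0,2,0,0,1,0,0,0,0,2,0,0,2,2,0,1,0,4,0,0,0,0,0,0,0,0,1,0,2]
Step 20: insert yl at [18, 36] -> counters=[0,0,2,0,0,2,0,0,0,0,0,0,2,0,1,0,0,1,2,0,2,0,0,1,0,0,0,0,2,0,0,2,2,0,1,0,5,0,0,0,0,0,0,0,0,1,0,2]
Final counters=[0,0,2,0,0,2,0,0,0,0,0,0,2,0,1,0,0,1,2,0,2,0,0,1,0,0,0,0,2,0,0,2,2,0,1,0,5,0,0,0,0,0,0,0,0,1,0,2] -> 15 nonzero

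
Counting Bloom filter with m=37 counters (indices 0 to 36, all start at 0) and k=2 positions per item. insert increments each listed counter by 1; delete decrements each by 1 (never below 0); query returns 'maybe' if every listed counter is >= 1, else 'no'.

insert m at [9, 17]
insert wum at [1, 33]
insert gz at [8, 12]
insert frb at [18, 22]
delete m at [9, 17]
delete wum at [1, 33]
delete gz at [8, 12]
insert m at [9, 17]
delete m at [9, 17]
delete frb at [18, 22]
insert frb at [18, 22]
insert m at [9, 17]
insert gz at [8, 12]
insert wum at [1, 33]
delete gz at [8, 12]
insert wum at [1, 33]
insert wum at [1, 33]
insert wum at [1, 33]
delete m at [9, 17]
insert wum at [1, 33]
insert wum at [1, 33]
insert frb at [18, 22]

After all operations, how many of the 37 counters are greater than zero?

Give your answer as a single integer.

Step 1: insert m at [9, 17] -> counters=[0,0,0,0,0,0,0,0,0,1,0,0,0,0,0,0,0,1,0,0,0,0,0,0,0,0,0,0,0,0,0,0,0,0,0,0,0]
Step 2: insert wum at [1, 33] -> counters=[0,1,0,0,0,0,0,0,0,1,0,0,0,0,0,0,0,1,0,0,0,0,0,0,0,0,0,0,0,0,0,0,0,1,0,0,0]
Step 3: insert gz at [8, 12] -> counters=[0,1,0,0,0,0,0,0,1,1,0,0,1,0,0,0,0,1,0,0,0,0,0,0,0,0,0,0,0,0,0,0,0,1,0,0,0]
Step 4: insert frb at [18, 22] -> counters=[0,1,0,0,0,0,0,0,1,1,0,0,1,0,0,0,0,1,1,0,0,0,1,0,0,0,0,0,0,0,0,0,0,1,0,0,0]
Step 5: delete m at [9, 17] -> counters=[0,1,0,0,0,0,0,0,1,0,0,0,1,0,0,0,0,0,1,0,0,0,1,0,0,0,0,0,0,0,0,0,0,1,0,0,0]
Step 6: delete wum at [1, 33] -> counters=[0,0,0,0,0,0,0,0,1,0,0,0,1,0,0,0,0,0,1,0,0,0,1,0,0,0,0,0,0,0,0,0,0,0,0,0,0]
Step 7: delete gz at [8, 12] -> counters=[0,0,0,0,0,0,0,0,0,0,0,0,0,0,0,0,0,0,1,0,0,0,1,0,0,0,0,0,0,0,0,0,0,0,0,0,0]
Step 8: insert m at [9, 17] -> counters=[0,0,0,0,0,0,0,0,0,1,0,0,0,0,0,0,0,1,1,0,0,0,1,0,0,0,0,0,0,0,0,0,0,0,0,0,0]
Step 9: delete m at [9, 17] -> counters=[0,0,0,0,0,0,0,0,0,0,0,0,0,0,0,0,0,0,1,0,0,0,1,0,0,0,0,0,0,0,0,0,0,0,0,0,0]
Step 10: delete frb at [18, 22] -> counters=[0,0,0,0,0,0,0,0,0,0,0,0,0,0,0,0,0,0,0,0,0,0,0,0,0,0,0,0,0,0,0,0,0,0,0,0,0]
Step 11: insert frb at [18, 22] -> counters=[0,0,0,0,0,0,0,0,0,0,0,0,0,0,0,0,0,0,1,0,0,0,1,0,0,0,0,0,0,0,0,0,0,0,0,0,0]
Step 12: insert m at [9, 17] -> counters=[0,0,0,0,0,0,0,0,0,1,0,0,0,0,0,0,0,1,1,0,0,0,1,0,0,0,0,0,0,0,0,0,0,0,0,0,0]
Step 13: insert gz at [8, 12] -> counters=[0,0,0,0,0,0,0,0,1,1,0,0,1,0,0,0,0,1,1,0,0,0,1,0,0,0,0,0,0,0,0,0,0,0,0,0,0]
Step 14: insert wum at [1, 33] -> counters=[0,1,0,0,0,0,0,0,1,1,0,0,1,0,0,0,0,1,1,0,0,0,1,0,0,0,0,0,0,0,0,0,0,1,0,0,0]
Step 15: delete gz at [8, 12] -> counters=[0,1,0,0,0,0,0,0,0,1,0,0,0,0,0,0,0,1,1,0,0,0,1,0,0,0,0,0,0,0,0,0,0,1,0,0,0]
Step 16: insert wum at [1, 33] -> counters=[0,2,0,0,0,0,0,0,0,1,0,0,0,0,0,0,0,1,1,0,0,0,1,0,0,0,0,0,0,0,0,0,0,2,0,0,0]
Step 17: insert wum at [1, 33] -> counters=[0,3,0,0,0,0,0,0,0,1,0,0,0,0,0,0,0,1,1,0,0,0,1,0,0,0,0,0,0,0,0,0,0,3,0,0,0]
Step 18: insert wum at [1, 33] -> counters=[0,4,0,0,0,0,0,0,0,1,0,0,0,0,0,0,0,1,1,0,0,0,1,0,0,0,0,0,0,0,0,0,0,4,0,0,0]
Step 19: delete m at [9, 17] -> counters=[0,4,0,0,0,0,0,0,0,0,0,0,0,0,0,0,0,0,1,0,0,0,1,0,0,0,0,0,0,0,0,0,0,4,0,0,0]
Step 20: insert wum at [1, 33] -> counters=[0,5,0,0,0,0,0,0,0,0,0,0,0,0,0,0,0,0,1,0,0,0,1,0,0,0,0,0,0,0,0,0,0,5,0,0,0]
Step 21: insert wum at [1, 33] -> counters=[0,6,0,0,0,0,0,0,0,0,0,0,0,0,0,0,0,0,1,0,0,0,1,0,0,0,0,0,0,0,0,0,0,6,0,0,0]
Step 22: insert frb at [18, 22] -> counters=[0,6,0,0,0,0,0,0,0,0,0,0,0,0,0,0,0,0,2,0,0,0,2,0,0,0,0,0,0,0,0,0,0,6,0,0,0]
Final counters=[0,6,0,0,0,0,0,0,0,0,0,0,0,0,0,0,0,0,2,0,0,0,2,0,0,0,0,0,0,0,0,0,0,6,0,0,0] -> 4 nonzero

Answer: 4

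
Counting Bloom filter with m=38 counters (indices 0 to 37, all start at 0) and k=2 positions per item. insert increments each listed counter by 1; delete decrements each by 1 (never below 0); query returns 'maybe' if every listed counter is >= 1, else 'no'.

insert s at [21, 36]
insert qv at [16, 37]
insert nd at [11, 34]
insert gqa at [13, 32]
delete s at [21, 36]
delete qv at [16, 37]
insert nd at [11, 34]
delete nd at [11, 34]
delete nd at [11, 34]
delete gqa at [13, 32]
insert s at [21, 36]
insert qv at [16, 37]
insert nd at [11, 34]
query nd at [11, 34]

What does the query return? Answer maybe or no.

Answer: maybe

Derivation:
Step 1: insert s at [21, 36] -> counters=[0,0,0,0,0,0,0,0,0,0,0,0,0,0,0,0,0,0,0,0,0,1,0,0,0,0,0,0,0,0,0,0,0,0,0,0,1,0]
Step 2: insert qv at [16, 37] -> counters=[0,0,0,0,0,0,0,0,0,0,0,0,0,0,0,0,1,0,0,0,0,1,0,0,0,0,0,0,0,0,0,0,0,0,0,0,1,1]
Step 3: insert nd at [11, 34] -> counters=[0,0,0,0,0,0,0,0,0,0,0,1,0,0,0,0,1,0,0,0,0,1,0,0,0,0,0,0,0,0,0,0,0,0,1,0,1,1]
Step 4: insert gqa at [13, 32] -> counters=[0,0,0,0,0,0,0,0,0,0,0,1,0,1,0,0,1,0,0,0,0,1,0,0,0,0,0,0,0,0,0,0,1,0,1,0,1,1]
Step 5: delete s at [21, 36] -> counters=[0,0,0,0,0,0,0,0,0,0,0,1,0,1,0,0,1,0,0,0,0,0,0,0,0,0,0,0,0,0,0,0,1,0,1,0,0,1]
Step 6: delete qv at [16, 37] -> counters=[0,0,0,0,0,0,0,0,0,0,0,1,0,1,0,0,0,0,0,0,0,0,0,0,0,0,0,0,0,0,0,0,1,0,1,0,0,0]
Step 7: insert nd at [11, 34] -> counters=[0,0,0,0,0,0,0,0,0,0,0,2,0,1,0,0,0,0,0,0,0,0,0,0,0,0,0,0,0,0,0,0,1,0,2,0,0,0]
Step 8: delete nd at [11, 34] -> counters=[0,0,0,0,0,0,0,0,0,0,0,1,0,1,0,0,0,0,0,0,0,0,0,0,0,0,0,0,0,0,0,0,1,0,1,0,0,0]
Step 9: delete nd at [11, 34] -> counters=[0,0,0,0,0,0,0,0,0,0,0,0,0,1,0,0,0,0,0,0,0,0,0,0,0,0,0,0,0,0,0,0,1,0,0,0,0,0]
Step 10: delete gqa at [13, 32] -> counters=[0,0,0,0,0,0,0,0,0,0,0,0,0,0,0,0,0,0,0,0,0,0,0,0,0,0,0,0,0,0,0,0,0,0,0,0,0,0]
Step 11: insert s at [21, 36] -> counters=[0,0,0,0,0,0,0,0,0,0,0,0,0,0,0,0,0,0,0,0,0,1,0,0,0,0,0,0,0,0,0,0,0,0,0,0,1,0]
Step 12: insert qv at [16, 37] -> counters=[0,0,0,0,0,0,0,0,0,0,0,0,0,0,0,0,1,0,0,0,0,1,0,0,0,0,0,0,0,0,0,0,0,0,0,0,1,1]
Step 13: insert nd at [11, 34] -> counters=[0,0,0,0,0,0,0,0,0,0,0,1,0,0,0,0,1,0,0,0,0,1,0,0,0,0,0,0,0,0,0,0,0,0,1,0,1,1]
Query nd: check counters[11]=1 counters[34]=1 -> maybe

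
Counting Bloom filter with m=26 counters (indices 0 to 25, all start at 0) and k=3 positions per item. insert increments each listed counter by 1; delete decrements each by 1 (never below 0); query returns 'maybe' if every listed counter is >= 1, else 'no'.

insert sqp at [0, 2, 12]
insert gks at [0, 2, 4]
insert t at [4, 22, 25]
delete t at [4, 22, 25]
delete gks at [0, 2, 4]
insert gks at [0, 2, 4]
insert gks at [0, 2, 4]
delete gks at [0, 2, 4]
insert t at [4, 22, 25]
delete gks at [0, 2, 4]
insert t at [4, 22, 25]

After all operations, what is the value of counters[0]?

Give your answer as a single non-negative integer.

Step 1: insert sqp at [0, 2, 12] -> counters=[1,0,1,0,0,0,0,0,0,0,0,0,1,0,0,0,0,0,0,0,0,0,0,0,0,0]
Step 2: insert gks at [0, 2, 4] -> counters=[2,0,2,0,1,0,0,0,0,0,0,0,1,0,0,0,0,0,0,0,0,0,0,0,0,0]
Step 3: insert t at [4, 22, 25] -> counters=[2,0,2,0,2,0,0,0,0,0,0,0,1,0,0,0,0,0,0,0,0,0,1,0,0,1]
Step 4: delete t at [4, 22, 25] -> counters=[2,0,2,0,1,0,0,0,0,0,0,0,1,0,0,0,0,0,0,0,0,0,0,0,0,0]
Step 5: delete gks at [0, 2, 4] -> counters=[1,0,1,0,0,0,0,0,0,0,0,0,1,0,0,0,0,0,0,0,0,0,0,0,0,0]
Step 6: insert gks at [0, 2, 4] -> counters=[2,0,2,0,1,0,0,0,0,0,0,0,1,0,0,0,0,0,0,0,0,0,0,0,0,0]
Step 7: insert gks at [0, 2, 4] -> counters=[3,0,3,0,2,0,0,0,0,0,0,0,1,0,0,0,0,0,0,0,0,0,0,0,0,0]
Step 8: delete gks at [0, 2, 4] -> counters=[2,0,2,0,1,0,0,0,0,0,0,0,1,0,0,0,0,0,0,0,0,0,0,0,0,0]
Step 9: insert t at [4, 22, 25] -> counters=[2,0,2,0,2,0,0,0,0,0,0,0,1,0,0,0,0,0,0,0,0,0,1,0,0,1]
Step 10: delete gks at [0, 2, 4] -> counters=[1,0,1,0,1,0,0,0,0,0,0,0,1,0,0,0,0,0,0,0,0,0,1,0,0,1]
Step 11: insert t at [4, 22, 25] -> counters=[1,0,1,0,2,0,0,0,0,0,0,0,1,0,0,0,0,0,0,0,0,0,2,0,0,2]
Final counters=[1,0,1,0,2,0,0,0,0,0,0,0,1,0,0,0,0,0,0,0,0,0,2,0,0,2] -> counters[0]=1

Answer: 1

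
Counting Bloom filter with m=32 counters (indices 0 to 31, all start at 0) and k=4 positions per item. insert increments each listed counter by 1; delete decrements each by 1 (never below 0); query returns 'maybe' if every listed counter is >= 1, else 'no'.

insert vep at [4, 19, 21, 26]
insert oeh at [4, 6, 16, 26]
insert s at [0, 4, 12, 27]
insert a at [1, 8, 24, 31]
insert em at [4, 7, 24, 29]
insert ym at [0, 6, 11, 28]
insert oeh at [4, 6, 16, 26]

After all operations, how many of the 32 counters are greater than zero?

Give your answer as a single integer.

Step 1: insert vep at [4, 19, 21, 26] -> counters=[0,0,0,0,1,0,0,0,0,0,0,0,0,0,0,0,0,0,0,1,0,1,0,0,0,0,1,0,0,0,0,0]
Step 2: insert oeh at [4, 6, 16, 26] -> counters=[0,0,0,0,2,0,1,0,0,0,0,0,0,0,0,0,1,0,0,1,0,1,0,0,0,0,2,0,0,0,0,0]
Step 3: insert s at [0, 4, 12, 27] -> counters=[1,0,0,0,3,0,1,0,0,0,0,0,1,0,0,0,1,0,0,1,0,1,0,0,0,0,2,1,0,0,0,0]
Step 4: insert a at [1, 8, 24, 31] -> counters=[1,1,0,0,3,0,1,0,1,0,0,0,1,0,0,0,1,0,0,1,0,1,0,0,1,0,2,1,0,0,0,1]
Step 5: insert em at [4, 7, 24, 29] -> counters=[1,1,0,0,4,0,1,1,1,0,0,0,1,0,0,0,1,0,0,1,0,1,0,0,2,0,2,1,0,1,0,1]
Step 6: insert ym at [0, 6, 11, 28] -> counters=[2,1,0,0,4,0,2,1,1,0,0,1,1,0,0,0,1,0,0,1,0,1,0,0,2,0,2,1,1,1,0,1]
Step 7: insert oeh at [4, 6, 16, 26] -> counters=[2,1,0,0,5,0,3,1,1,0,0,1,1,0,0,0,2,0,0,1,0,1,0,0,2,0,3,1,1,1,0,1]
Final counters=[2,1,0,0,5,0,3,1,1,0,0,1,1,0,0,0,2,0,0,1,0,1,0,0,2,0,3,1,1,1,0,1] -> 17 nonzero

Answer: 17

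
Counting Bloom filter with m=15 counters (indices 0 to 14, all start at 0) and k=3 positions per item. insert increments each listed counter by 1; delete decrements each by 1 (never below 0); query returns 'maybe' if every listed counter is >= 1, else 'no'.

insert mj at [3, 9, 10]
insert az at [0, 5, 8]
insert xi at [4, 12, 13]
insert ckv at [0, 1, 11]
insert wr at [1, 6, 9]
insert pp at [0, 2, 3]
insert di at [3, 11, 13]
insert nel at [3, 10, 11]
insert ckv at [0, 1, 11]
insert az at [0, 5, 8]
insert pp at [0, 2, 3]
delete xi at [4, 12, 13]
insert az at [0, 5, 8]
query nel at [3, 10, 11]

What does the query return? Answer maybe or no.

Step 1: insert mj at [3, 9, 10] -> counters=[0,0,0,1,0,0,0,0,0,1,1,0,0,0,0]
Step 2: insert az at [0, 5, 8] -> counters=[1,0,0,1,0,1,0,0,1,1,1,0,0,0,0]
Step 3: insert xi at [4, 12, 13] -> counters=[1,0,0,1,1,1,0,0,1,1,1,0,1,1,0]
Step 4: insert ckv at [0, 1, 11] -> counters=[2,1,0,1,1,1,0,0,1,1,1,1,1,1,0]
Step 5: insert wr at [1, 6, 9] -> counters=[2,2,0,1,1,1,1,0,1,2,1,1,1,1,0]
Step 6: insert pp at [0, 2, 3] -> counters=[3,2,1,2,1,1,1,0,1,2,1,1,1,1,0]
Step 7: insert di at [3, 11, 13] -> counters=[3,2,1,3,1,1,1,0,1,2,1,2,1,2,0]
Step 8: insert nel at [3, 10, 11] -> counters=[3,2,1,4,1,1,1,0,1,2,2,3,1,2,0]
Step 9: insert ckv at [0, 1, 11] -> counters=[4,3,1,4,1,1,1,0,1,2,2,4,1,2,0]
Step 10: insert az at [0, 5, 8] -> counters=[5,3,1,4,1,2,1,0,2,2,2,4,1,2,0]
Step 11: insert pp at [0, 2, 3] -> counters=[6,3,2,5,1,2,1,0,2,2,2,4,1,2,0]
Step 12: delete xi at [4, 12, 13] -> counters=[6,3,2,5,0,2,1,0,2,2,2,4,0,1,0]
Step 13: insert az at [0, 5, 8] -> counters=[7,3,2,5,0,3,1,0,3,2,2,4,0,1,0]
Query nel: check counters[3]=5 counters[10]=2 counters[11]=4 -> maybe

Answer: maybe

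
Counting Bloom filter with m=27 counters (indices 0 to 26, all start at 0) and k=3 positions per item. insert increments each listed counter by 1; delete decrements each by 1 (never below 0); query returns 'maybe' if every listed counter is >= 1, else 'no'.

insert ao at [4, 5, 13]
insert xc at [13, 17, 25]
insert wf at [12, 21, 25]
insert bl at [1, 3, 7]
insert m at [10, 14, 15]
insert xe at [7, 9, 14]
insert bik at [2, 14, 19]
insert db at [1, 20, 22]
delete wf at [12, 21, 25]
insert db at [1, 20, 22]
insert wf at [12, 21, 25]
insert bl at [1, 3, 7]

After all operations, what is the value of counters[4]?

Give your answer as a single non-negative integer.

Answer: 1

Derivation:
Step 1: insert ao at [4, 5, 13] -> counters=[0,0,0,0,1,1,0,0,0,0,0,0,0,1,0,0,0,0,0,0,0,0,0,0,0,0,0]
Step 2: insert xc at [13, 17, 25] -> counters=[0,0,0,0,1,1,0,0,0,0,0,0,0,2,0,0,0,1,0,0,0,0,0,0,0,1,0]
Step 3: insert wf at [12, 21, 25] -> counters=[0,0,0,0,1,1,0,0,0,0,0,0,1,2,0,0,0,1,0,0,0,1,0,0,0,2,0]
Step 4: insert bl at [1, 3, 7] -> counters=[0,1,0,1,1,1,0,1,0,0,0,0,1,2,0,0,0,1,0,0,0,1,0,0,0,2,0]
Step 5: insert m at [10, 14, 15] -> counters=[0,1,0,1,1,1,0,1,0,0,1,0,1,2,1,1,0,1,0,0,0,1,0,0,0,2,0]
Step 6: insert xe at [7, 9, 14] -> counters=[0,1,0,1,1,1,0,2,0,1,1,0,1,2,2,1,0,1,0,0,0,1,0,0,0,2,0]
Step 7: insert bik at [2, 14, 19] -> counters=[0,1,1,1,1,1,0,2,0,1,1,0,1,2,3,1,0,1,0,1,0,1,0,0,0,2,0]
Step 8: insert db at [1, 20, 22] -> counters=[0,2,1,1,1,1,0,2,0,1,1,0,1,2,3,1,0,1,0,1,1,1,1,0,0,2,0]
Step 9: delete wf at [12, 21, 25] -> counters=[0,2,1,1,1,1,0,2,0,1,1,0,0,2,3,1,0,1,0,1,1,0,1,0,0,1,0]
Step 10: insert db at [1, 20, 22] -> counters=[0,3,1,1,1,1,0,2,0,1,1,0,0,2,3,1,0,1,0,1,2,0,2,0,0,1,0]
Step 11: insert wf at [12, 21, 25] -> counters=[0,3,1,1,1,1,0,2,0,1,1,0,1,2,3,1,0,1,0,1,2,1,2,0,0,2,0]
Step 12: insert bl at [1, 3, 7] -> counters=[0,4,1,2,1,1,0,3,0,1,1,0,1,2,3,1,0,1,0,1,2,1,2,0,0,2,0]
Final counters=[0,4,1,2,1,1,0,3,0,1,1,0,1,2,3,1,0,1,0,1,2,1,2,0,0,2,0] -> counters[4]=1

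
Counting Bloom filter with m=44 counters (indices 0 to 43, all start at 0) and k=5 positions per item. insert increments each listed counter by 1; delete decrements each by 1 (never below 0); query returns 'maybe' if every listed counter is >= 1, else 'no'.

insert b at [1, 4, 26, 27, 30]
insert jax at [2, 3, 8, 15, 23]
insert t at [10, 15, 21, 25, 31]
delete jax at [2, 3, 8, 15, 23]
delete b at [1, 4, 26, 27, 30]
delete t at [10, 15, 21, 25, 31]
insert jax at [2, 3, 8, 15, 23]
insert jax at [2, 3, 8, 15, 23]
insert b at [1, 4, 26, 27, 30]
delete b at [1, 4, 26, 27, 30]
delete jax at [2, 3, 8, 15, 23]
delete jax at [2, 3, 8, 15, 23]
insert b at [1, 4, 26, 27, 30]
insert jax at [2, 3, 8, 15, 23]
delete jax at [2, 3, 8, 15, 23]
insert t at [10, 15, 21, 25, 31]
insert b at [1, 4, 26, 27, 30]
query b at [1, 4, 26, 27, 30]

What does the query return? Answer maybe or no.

Answer: maybe

Derivation:
Step 1: insert b at [1, 4, 26, 27, 30] -> counters=[0,1,0,0,1,0,0,0,0,0,0,0,0,0,0,0,0,0,0,0,0,0,0,0,0,0,1,1,0,0,1,0,0,0,0,0,0,0,0,0,0,0,0,0]
Step 2: insert jax at [2, 3, 8, 15, 23] -> counters=[0,1,1,1,1,0,0,0,1,0,0,0,0,0,0,1,0,0,0,0,0,0,0,1,0,0,1,1,0,0,1,0,0,0,0,0,0,0,0,0,0,0,0,0]
Step 3: insert t at [10, 15, 21, 25, 31] -> counters=[0,1,1,1,1,0,0,0,1,0,1,0,0,0,0,2,0,0,0,0,0,1,0,1,0,1,1,1,0,0,1,1,0,0,0,0,0,0,0,0,0,0,0,0]
Step 4: delete jax at [2, 3, 8, 15, 23] -> counters=[0,1,0,0,1,0,0,0,0,0,1,0,0,0,0,1,0,0,0,0,0,1,0,0,0,1,1,1,0,0,1,1,0,0,0,0,0,0,0,0,0,0,0,0]
Step 5: delete b at [1, 4, 26, 27, 30] -> counters=[0,0,0,0,0,0,0,0,0,0,1,0,0,0,0,1,0,0,0,0,0,1,0,0,0,1,0,0,0,0,0,1,0,0,0,0,0,0,0,0,0,0,0,0]
Step 6: delete t at [10, 15, 21, 25, 31] -> counters=[0,0,0,0,0,0,0,0,0,0,0,0,0,0,0,0,0,0,0,0,0,0,0,0,0,0,0,0,0,0,0,0,0,0,0,0,0,0,0,0,0,0,0,0]
Step 7: insert jax at [2, 3, 8, 15, 23] -> counters=[0,0,1,1,0,0,0,0,1,0,0,0,0,0,0,1,0,0,0,0,0,0,0,1,0,0,0,0,0,0,0,0,0,0,0,0,0,0,0,0,0,0,0,0]
Step 8: insert jax at [2, 3, 8, 15, 23] -> counters=[0,0,2,2,0,0,0,0,2,0,0,0,0,0,0,2,0,0,0,0,0,0,0,2,0,0,0,0,0,0,0,0,0,0,0,0,0,0,0,0,0,0,0,0]
Step 9: insert b at [1, 4, 26, 27, 30] -> counters=[0,1,2,2,1,0,0,0,2,0,0,0,0,0,0,2,0,0,0,0,0,0,0,2,0,0,1,1,0,0,1,0,0,0,0,0,0,0,0,0,0,0,0,0]
Step 10: delete b at [1, 4, 26, 27, 30] -> counters=[0,0,2,2,0,0,0,0,2,0,0,0,0,0,0,2,0,0,0,0,0,0,0,2,0,0,0,0,0,0,0,0,0,0,0,0,0,0,0,0,0,0,0,0]
Step 11: delete jax at [2, 3, 8, 15, 23] -> counters=[0,0,1,1,0,0,0,0,1,0,0,0,0,0,0,1,0,0,0,0,0,0,0,1,0,0,0,0,0,0,0,0,0,0,0,0,0,0,0,0,0,0,0,0]
Step 12: delete jax at [2, 3, 8, 15, 23] -> counters=[0,0,0,0,0,0,0,0,0,0,0,0,0,0,0,0,0,0,0,0,0,0,0,0,0,0,0,0,0,0,0,0,0,0,0,0,0,0,0,0,0,0,0,0]
Step 13: insert b at [1, 4, 26, 27, 30] -> counters=[0,1,0,0,1,0,0,0,0,0,0,0,0,0,0,0,0,0,0,0,0,0,0,0,0,0,1,1,0,0,1,0,0,0,0,0,0,0,0,0,0,0,0,0]
Step 14: insert jax at [2, 3, 8, 15, 23] -> counters=[0,1,1,1,1,0,0,0,1,0,0,0,0,0,0,1,0,0,0,0,0,0,0,1,0,0,1,1,0,0,1,0,0,0,0,0,0,0,0,0,0,0,0,0]
Step 15: delete jax at [2, 3, 8, 15, 23] -> counters=[0,1,0,0,1,0,0,0,0,0,0,0,0,0,0,0,0,0,0,0,0,0,0,0,0,0,1,1,0,0,1,0,0,0,0,0,0,0,0,0,0,0,0,0]
Step 16: insert t at [10, 15, 21, 25, 31] -> counters=[0,1,0,0,1,0,0,0,0,0,1,0,0,0,0,1,0,0,0,0,0,1,0,0,0,1,1,1,0,0,1,1,0,0,0,0,0,0,0,0,0,0,0,0]
Step 17: insert b at [1, 4, 26, 27, 30] -> counters=[0,2,0,0,2,0,0,0,0,0,1,0,0,0,0,1,0,0,0,0,0,1,0,0,0,1,2,2,0,0,2,1,0,0,0,0,0,0,0,0,0,0,0,0]
Query b: check counters[1]=2 counters[4]=2 counters[26]=2 counters[27]=2 counters[30]=2 -> maybe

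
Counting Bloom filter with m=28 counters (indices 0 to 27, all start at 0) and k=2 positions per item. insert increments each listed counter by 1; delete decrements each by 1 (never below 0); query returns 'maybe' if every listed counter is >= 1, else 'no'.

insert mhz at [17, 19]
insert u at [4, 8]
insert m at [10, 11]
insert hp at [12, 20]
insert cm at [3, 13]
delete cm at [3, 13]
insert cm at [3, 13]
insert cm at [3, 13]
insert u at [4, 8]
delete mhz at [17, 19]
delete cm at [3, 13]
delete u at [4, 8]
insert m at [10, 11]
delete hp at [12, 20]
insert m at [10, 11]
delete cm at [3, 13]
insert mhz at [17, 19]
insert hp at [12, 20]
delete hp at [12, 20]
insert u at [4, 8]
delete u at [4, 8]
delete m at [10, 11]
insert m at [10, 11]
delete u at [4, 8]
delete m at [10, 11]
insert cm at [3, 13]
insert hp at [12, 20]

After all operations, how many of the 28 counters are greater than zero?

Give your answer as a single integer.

Step 1: insert mhz at [17, 19] -> counters=[0,0,0,0,0,0,0,0,0,0,0,0,0,0,0,0,0,1,0,1,0,0,0,0,0,0,0,0]
Step 2: insert u at [4, 8] -> counters=[0,0,0,0,1,0,0,0,1,0,0,0,0,0,0,0,0,1,0,1,0,0,0,0,0,0,0,0]
Step 3: insert m at [10, 11] -> counters=[0,0,0,0,1,0,0,0,1,0,1,1,0,0,0,0,0,1,0,1,0,0,0,0,0,0,0,0]
Step 4: insert hp at [12, 20] -> counters=[0,0,0,0,1,0,0,0,1,0,1,1,1,0,0,0,0,1,0,1,1,0,0,0,0,0,0,0]
Step 5: insert cm at [3, 13] -> counters=[0,0,0,1,1,0,0,0,1,0,1,1,1,1,0,0,0,1,0,1,1,0,0,0,0,0,0,0]
Step 6: delete cm at [3, 13] -> counters=[0,0,0,0,1,0,0,0,1,0,1,1,1,0,0,0,0,1,0,1,1,0,0,0,0,0,0,0]
Step 7: insert cm at [3, 13] -> counters=[0,0,0,1,1,0,0,0,1,0,1,1,1,1,0,0,0,1,0,1,1,0,0,0,0,0,0,0]
Step 8: insert cm at [3, 13] -> counters=[0,0,0,2,1,0,0,0,1,0,1,1,1,2,0,0,0,1,0,1,1,0,0,0,0,0,0,0]
Step 9: insert u at [4, 8] -> counters=[0,0,0,2,2,0,0,0,2,0,1,1,1,2,0,0,0,1,0,1,1,0,0,0,0,0,0,0]
Step 10: delete mhz at [17, 19] -> counters=[0,0,0,2,2,0,0,0,2,0,1,1,1,2,0,0,0,0,0,0,1,0,0,0,0,0,0,0]
Step 11: delete cm at [3, 13] -> counters=[0,0,0,1,2,0,0,0,2,0,1,1,1,1,0,0,0,0,0,0,1,0,0,0,0,0,0,0]
Step 12: delete u at [4, 8] -> counters=[0,0,0,1,1,0,0,0,1,0,1,1,1,1,0,0,0,0,0,0,1,0,0,0,0,0,0,0]
Step 13: insert m at [10, 11] -> counters=[0,0,0,1,1,0,0,0,1,0,2,2,1,1,0,0,0,0,0,0,1,0,0,0,0,0,0,0]
Step 14: delete hp at [12, 20] -> counters=[0,0,0,1,1,0,0,0,1,0,2,2,0,1,0,0,0,0,0,0,0,0,0,0,0,0,0,0]
Step 15: insert m at [10, 11] -> counters=[0,0,0,1,1,0,0,0,1,0,3,3,0,1,0,0,0,0,0,0,0,0,0,0,0,0,0,0]
Step 16: delete cm at [3, 13] -> counters=[0,0,0,0,1,0,0,0,1,0,3,3,0,0,0,0,0,0,0,0,0,0,0,0,0,0,0,0]
Step 17: insert mhz at [17, 19] -> counters=[0,0,0,0,1,0,0,0,1,0,3,3,0,0,0,0,0,1,0,1,0,0,0,0,0,0,0,0]
Step 18: insert hp at [12, 20] -> counters=[0,0,0,0,1,0,0,0,1,0,3,3,1,0,0,0,0,1,0,1,1,0,0,0,0,0,0,0]
Step 19: delete hp at [12, 20] -> counters=[0,0,0,0,1,0,0,0,1,0,3,3,0,0,0,0,0,1,0,1,0,0,0,0,0,0,0,0]
Step 20: insert u at [4, 8] -> counters=[0,0,0,0,2,0,0,0,2,0,3,3,0,0,0,0,0,1,0,1,0,0,0,0,0,0,0,0]
Step 21: delete u at [4, 8] -> counters=[0,0,0,0,1,0,0,0,1,0,3,3,0,0,0,0,0,1,0,1,0,0,0,0,0,0,0,0]
Step 22: delete m at [10, 11] -> counters=[0,0,0,0,1,0,0,0,1,0,2,2,0,0,0,0,0,1,0,1,0,0,0,0,0,0,0,0]
Step 23: insert m at [10, 11] -> counters=[0,0,0,0,1,0,0,0,1,0,3,3,0,0,0,0,0,1,0,1,0,0,0,0,0,0,0,0]
Step 24: delete u at [4, 8] -> counters=[0,0,0,0,0,0,0,0,0,0,3,3,0,0,0,0,0,1,0,1,0,0,0,0,0,0,0,0]
Step 25: delete m at [10, 11] -> counters=[0,0,0,0,0,0,0,0,0,0,2,2,0,0,0,0,0,1,0,1,0,0,0,0,0,0,0,0]
Step 26: insert cm at [3, 13] -> counters=[0,0,0,1,0,0,0,0,0,0,2,2,0,1,0,0,0,1,0,1,0,0,0,0,0,0,0,0]
Step 27: insert hp at [12, 20] -> counters=[0,0,0,1,0,0,0,0,0,0,2,2,1,1,0,0,0,1,0,1,1,0,0,0,0,0,0,0]
Final counters=[0,0,0,1,0,0,0,0,0,0,2,2,1,1,0,0,0,1,0,1,1,0,0,0,0,0,0,0] -> 8 nonzero

Answer: 8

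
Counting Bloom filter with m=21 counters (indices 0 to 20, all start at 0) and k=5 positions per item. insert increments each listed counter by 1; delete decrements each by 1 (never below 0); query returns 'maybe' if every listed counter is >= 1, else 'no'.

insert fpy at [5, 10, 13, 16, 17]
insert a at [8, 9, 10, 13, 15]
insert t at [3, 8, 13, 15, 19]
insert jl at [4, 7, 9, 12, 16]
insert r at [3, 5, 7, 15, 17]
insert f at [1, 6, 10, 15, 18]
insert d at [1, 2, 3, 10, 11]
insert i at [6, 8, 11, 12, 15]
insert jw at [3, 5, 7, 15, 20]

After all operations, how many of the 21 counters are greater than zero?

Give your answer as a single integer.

Step 1: insert fpy at [5, 10, 13, 16, 17] -> counters=[0,0,0,0,0,1,0,0,0,0,1,0,0,1,0,0,1,1,0,0,0]
Step 2: insert a at [8, 9, 10, 13, 15] -> counters=[0,0,0,0,0,1,0,0,1,1,2,0,0,2,0,1,1,1,0,0,0]
Step 3: insert t at [3, 8, 13, 15, 19] -> counters=[0,0,0,1,0,1,0,0,2,1,2,0,0,3,0,2,1,1,0,1,0]
Step 4: insert jl at [4, 7, 9, 12, 16] -> counters=[0,0,0,1,1,1,0,1,2,2,2,0,1,3,0,2,2,1,0,1,0]
Step 5: insert r at [3, 5, 7, 15, 17] -> counters=[0,0,0,2,1,2,0,2,2,2,2,0,1,3,0,3,2,2,0,1,0]
Step 6: insert f at [1, 6, 10, 15, 18] -> counters=[0,1,0,2,1,2,1,2,2,2,3,0,1,3,0,4,2,2,1,1,0]
Step 7: insert d at [1, 2, 3, 10, 11] -> counters=[0,2,1,3,1,2,1,2,2,2,4,1,1,3,0,4,2,2,1,1,0]
Step 8: insert i at [6, 8, 11, 12, 15] -> counters=[0,2,1,3,1,2,2,2,3,2,4,2,2,3,0,5,2,2,1,1,0]
Step 9: insert jw at [3, 5, 7, 15, 20] -> counters=[0,2,1,4,1,3,2,3,3,2,4,2,2,3,0,6,2,2,1,1,1]
Final counters=[0,2,1,4,1,3,2,3,3,2,4,2,2,3,0,6,2,2,1,1,1] -> 19 nonzero

Answer: 19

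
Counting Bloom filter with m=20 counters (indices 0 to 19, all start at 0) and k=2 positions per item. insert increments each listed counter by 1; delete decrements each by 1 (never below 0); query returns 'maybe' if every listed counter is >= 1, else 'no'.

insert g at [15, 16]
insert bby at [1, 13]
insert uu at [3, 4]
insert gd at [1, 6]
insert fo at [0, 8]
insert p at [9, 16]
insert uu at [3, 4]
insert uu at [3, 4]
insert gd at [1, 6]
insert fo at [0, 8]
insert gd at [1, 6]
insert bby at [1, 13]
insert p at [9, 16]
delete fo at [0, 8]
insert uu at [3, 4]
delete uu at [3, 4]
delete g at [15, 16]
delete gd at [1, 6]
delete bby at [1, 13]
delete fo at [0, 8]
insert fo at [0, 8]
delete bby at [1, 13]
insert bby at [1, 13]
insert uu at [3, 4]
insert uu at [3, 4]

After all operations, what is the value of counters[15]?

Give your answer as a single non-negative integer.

Step 1: insert g at [15, 16] -> counters=[0,0,0,0,0,0,0,0,0,0,0,0,0,0,0,1,1,0,0,0]
Step 2: insert bby at [1, 13] -> counters=[0,1,0,0,0,0,0,0,0,0,0,0,0,1,0,1,1,0,0,0]
Step 3: insert uu at [3, 4] -> counters=[0,1,0,1,1,0,0,0,0,0,0,0,0,1,0,1,1,0,0,0]
Step 4: insert gd at [1, 6] -> counters=[0,2,0,1,1,0,1,0,0,0,0,0,0,1,0,1,1,0,0,0]
Step 5: insert fo at [0, 8] -> counters=[1,2,0,1,1,0,1,0,1,0,0,0,0,1,0,1,1,0,0,0]
Step 6: insert p at [9, 16] -> counters=[1,2,0,1,1,0,1,0,1,1,0,0,0,1,0,1,2,0,0,0]
Step 7: insert uu at [3, 4] -> counters=[1,2,0,2,2,0,1,0,1,1,0,0,0,1,0,1,2,0,0,0]
Step 8: insert uu at [3, 4] -> counters=[1,2,0,3,3,0,1,0,1,1,0,0,0,1,0,1,2,0,0,0]
Step 9: insert gd at [1, 6] -> counters=[1,3,0,3,3,0,2,0,1,1,0,0,0,1,0,1,2,0,0,0]
Step 10: insert fo at [0, 8] -> counters=[2,3,0,3,3,0,2,0,2,1,0,0,0,1,0,1,2,0,0,0]
Step 11: insert gd at [1, 6] -> counters=[2,4,0,3,3,0,3,0,2,1,0,0,0,1,0,1,2,0,0,0]
Step 12: insert bby at [1, 13] -> counters=[2,5,0,3,3,0,3,0,2,1,0,0,0,2,0,1,2,0,0,0]
Step 13: insert p at [9, 16] -> counters=[2,5,0,3,3,0,3,0,2,2,0,0,0,2,0,1,3,0,0,0]
Step 14: delete fo at [0, 8] -> counters=[1,5,0,3,3,0,3,0,1,2,0,0,0,2,0,1,3,0,0,0]
Step 15: insert uu at [3, 4] -> counters=[1,5,0,4,4,0,3,0,1,2,0,0,0,2,0,1,3,0,0,0]
Step 16: delete uu at [3, 4] -> counters=[1,5,0,3,3,0,3,0,1,2,0,0,0,2,0,1,3,0,0,0]
Step 17: delete g at [15, 16] -> counters=[1,5,0,3,3,0,3,0,1,2,0,0,0,2,0,0,2,0,0,0]
Step 18: delete gd at [1, 6] -> counters=[1,4,0,3,3,0,2,0,1,2,0,0,0,2,0,0,2,0,0,0]
Step 19: delete bby at [1, 13] -> counters=[1,3,0,3,3,0,2,0,1,2,0,0,0,1,0,0,2,0,0,0]
Step 20: delete fo at [0, 8] -> counters=[0,3,0,3,3,0,2,0,0,2,0,0,0,1,0,0,2,0,0,0]
Step 21: insert fo at [0, 8] -> counters=[1,3,0,3,3,0,2,0,1,2,0,0,0,1,0,0,2,0,0,0]
Step 22: delete bby at [1, 13] -> counters=[1,2,0,3,3,0,2,0,1,2,0,0,0,0,0,0,2,0,0,0]
Step 23: insert bby at [1, 13] -> counters=[1,3,0,3,3,0,2,0,1,2,0,0,0,1,0,0,2,0,0,0]
Step 24: insert uu at [3, 4] -> counters=[1,3,0,4,4,0,2,0,1,2,0,0,0,1,0,0,2,0,0,0]
Step 25: insert uu at [3, 4] -> counters=[1,3,0,5,5,0,2,0,1,2,0,0,0,1,0,0,2,0,0,0]
Final counters=[1,3,0,5,5,0,2,0,1,2,0,0,0,1,0,0,2,0,0,0] -> counters[15]=0

Answer: 0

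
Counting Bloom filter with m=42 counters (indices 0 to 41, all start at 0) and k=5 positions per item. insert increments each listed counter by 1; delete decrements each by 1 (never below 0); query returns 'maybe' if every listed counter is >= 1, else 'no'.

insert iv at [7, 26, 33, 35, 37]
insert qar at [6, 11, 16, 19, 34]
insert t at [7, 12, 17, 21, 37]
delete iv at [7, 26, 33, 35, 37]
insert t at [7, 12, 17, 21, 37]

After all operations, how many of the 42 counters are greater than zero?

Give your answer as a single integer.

Answer: 10

Derivation:
Step 1: insert iv at [7, 26, 33, 35, 37] -> counters=[0,0,0,0,0,0,0,1,0,0,0,0,0,0,0,0,0,0,0,0,0,0,0,0,0,0,1,0,0,0,0,0,0,1,0,1,0,1,0,0,0,0]
Step 2: insert qar at [6, 11, 16, 19, 34] -> counters=[0,0,0,0,0,0,1,1,0,0,0,1,0,0,0,0,1,0,0,1,0,0,0,0,0,0,1,0,0,0,0,0,0,1,1,1,0,1,0,0,0,0]
Step 3: insert t at [7, 12, 17, 21, 37] -> counters=[0,0,0,0,0,0,1,2,0,0,0,1,1,0,0,0,1,1,0,1,0,1,0,0,0,0,1,0,0,0,0,0,0,1,1,1,0,2,0,0,0,0]
Step 4: delete iv at [7, 26, 33, 35, 37] -> counters=[0,0,0,0,0,0,1,1,0,0,0,1,1,0,0,0,1,1,0,1,0,1,0,0,0,0,0,0,0,0,0,0,0,0,1,0,0,1,0,0,0,0]
Step 5: insert t at [7, 12, 17, 21, 37] -> counters=[0,0,0,0,0,0,1,2,0,0,0,1,2,0,0,0,1,2,0,1,0,2,0,0,0,0,0,0,0,0,0,0,0,0,1,0,0,2,0,0,0,0]
Final counters=[0,0,0,0,0,0,1,2,0,0,0,1,2,0,0,0,1,2,0,1,0,2,0,0,0,0,0,0,0,0,0,0,0,0,1,0,0,2,0,0,0,0] -> 10 nonzero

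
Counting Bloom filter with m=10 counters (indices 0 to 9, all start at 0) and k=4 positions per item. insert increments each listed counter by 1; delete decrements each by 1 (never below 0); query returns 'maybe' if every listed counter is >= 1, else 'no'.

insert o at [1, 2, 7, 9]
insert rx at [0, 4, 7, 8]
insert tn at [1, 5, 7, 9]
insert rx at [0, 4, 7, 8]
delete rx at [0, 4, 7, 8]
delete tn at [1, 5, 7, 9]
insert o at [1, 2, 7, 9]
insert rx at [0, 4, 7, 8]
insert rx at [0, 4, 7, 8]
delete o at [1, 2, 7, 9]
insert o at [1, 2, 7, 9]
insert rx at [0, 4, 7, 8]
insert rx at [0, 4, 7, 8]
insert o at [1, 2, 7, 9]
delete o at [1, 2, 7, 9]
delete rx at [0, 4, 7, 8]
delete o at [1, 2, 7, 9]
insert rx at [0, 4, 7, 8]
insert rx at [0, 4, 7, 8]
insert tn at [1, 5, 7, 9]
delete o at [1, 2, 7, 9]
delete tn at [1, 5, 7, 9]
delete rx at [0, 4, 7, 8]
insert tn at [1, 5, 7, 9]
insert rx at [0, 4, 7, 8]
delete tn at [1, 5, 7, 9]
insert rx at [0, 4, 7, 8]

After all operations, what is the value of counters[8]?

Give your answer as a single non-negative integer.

Step 1: insert o at [1, 2, 7, 9] -> counters=[0,1,1,0,0,0,0,1,0,1]
Step 2: insert rx at [0, 4, 7, 8] -> counters=[1,1,1,0,1,0,0,2,1,1]
Step 3: insert tn at [1, 5, 7, 9] -> counters=[1,2,1,0,1,1,0,3,1,2]
Step 4: insert rx at [0, 4, 7, 8] -> counters=[2,2,1,0,2,1,0,4,2,2]
Step 5: delete rx at [0, 4, 7, 8] -> counters=[1,2,1,0,1,1,0,3,1,2]
Step 6: delete tn at [1, 5, 7, 9] -> counters=[1,1,1,0,1,0,0,2,1,1]
Step 7: insert o at [1, 2, 7, 9] -> counters=[1,2,2,0,1,0,0,3,1,2]
Step 8: insert rx at [0, 4, 7, 8] -> counters=[2,2,2,0,2,0,0,4,2,2]
Step 9: insert rx at [0, 4, 7, 8] -> counters=[3,2,2,0,3,0,0,5,3,2]
Step 10: delete o at [1, 2, 7, 9] -> counters=[3,1,1,0,3,0,0,4,3,1]
Step 11: insert o at [1, 2, 7, 9] -> counters=[3,2,2,0,3,0,0,5,3,2]
Step 12: insert rx at [0, 4, 7, 8] -> counters=[4,2,2,0,4,0,0,6,4,2]
Step 13: insert rx at [0, 4, 7, 8] -> counters=[5,2,2,0,5,0,0,7,5,2]
Step 14: insert o at [1, 2, 7, 9] -> counters=[5,3,3,0,5,0,0,8,5,3]
Step 15: delete o at [1, 2, 7, 9] -> counters=[5,2,2,0,5,0,0,7,5,2]
Step 16: delete rx at [0, 4, 7, 8] -> counters=[4,2,2,0,4,0,0,6,4,2]
Step 17: delete o at [1, 2, 7, 9] -> counters=[4,1,1,0,4,0,0,5,4,1]
Step 18: insert rx at [0, 4, 7, 8] -> counters=[5,1,1,0,5,0,0,6,5,1]
Step 19: insert rx at [0, 4, 7, 8] -> counters=[6,1,1,0,6,0,0,7,6,1]
Step 20: insert tn at [1, 5, 7, 9] -> counters=[6,2,1,0,6,1,0,8,6,2]
Step 21: delete o at [1, 2, 7, 9] -> counters=[6,1,0,0,6,1,0,7,6,1]
Step 22: delete tn at [1, 5, 7, 9] -> counters=[6,0,0,0,6,0,0,6,6,0]
Step 23: delete rx at [0, 4, 7, 8] -> counters=[5,0,0,0,5,0,0,5,5,0]
Step 24: insert tn at [1, 5, 7, 9] -> counters=[5,1,0,0,5,1,0,6,5,1]
Step 25: insert rx at [0, 4, 7, 8] -> counters=[6,1,0,0,6,1,0,7,6,1]
Step 26: delete tn at [1, 5, 7, 9] -> counters=[6,0,0,0,6,0,0,6,6,0]
Step 27: insert rx at [0, 4, 7, 8] -> counters=[7,0,0,0,7,0,0,7,7,0]
Final counters=[7,0,0,0,7,0,0,7,7,0] -> counters[8]=7

Answer: 7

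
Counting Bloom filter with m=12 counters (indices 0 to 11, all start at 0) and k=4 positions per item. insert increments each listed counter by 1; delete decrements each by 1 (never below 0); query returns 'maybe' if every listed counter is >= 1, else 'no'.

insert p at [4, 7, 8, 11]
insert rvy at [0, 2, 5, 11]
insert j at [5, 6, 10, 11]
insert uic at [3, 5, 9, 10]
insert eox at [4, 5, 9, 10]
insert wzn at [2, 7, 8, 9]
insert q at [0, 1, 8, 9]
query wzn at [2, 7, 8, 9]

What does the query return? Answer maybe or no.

Answer: maybe

Derivation:
Step 1: insert p at [4, 7, 8, 11] -> counters=[0,0,0,0,1,0,0,1,1,0,0,1]
Step 2: insert rvy at [0, 2, 5, 11] -> counters=[1,0,1,0,1,1,0,1,1,0,0,2]
Step 3: insert j at [5, 6, 10, 11] -> counters=[1,0,1,0,1,2,1,1,1,0,1,3]
Step 4: insert uic at [3, 5, 9, 10] -> counters=[1,0,1,1,1,3,1,1,1,1,2,3]
Step 5: insert eox at [4, 5, 9, 10] -> counters=[1,0,1,1,2,4,1,1,1,2,3,3]
Step 6: insert wzn at [2, 7, 8, 9] -> counters=[1,0,2,1,2,4,1,2,2,3,3,3]
Step 7: insert q at [0, 1, 8, 9] -> counters=[2,1,2,1,2,4,1,2,3,4,3,3]
Query wzn: check counters[2]=2 counters[7]=2 counters[8]=3 counters[9]=4 -> maybe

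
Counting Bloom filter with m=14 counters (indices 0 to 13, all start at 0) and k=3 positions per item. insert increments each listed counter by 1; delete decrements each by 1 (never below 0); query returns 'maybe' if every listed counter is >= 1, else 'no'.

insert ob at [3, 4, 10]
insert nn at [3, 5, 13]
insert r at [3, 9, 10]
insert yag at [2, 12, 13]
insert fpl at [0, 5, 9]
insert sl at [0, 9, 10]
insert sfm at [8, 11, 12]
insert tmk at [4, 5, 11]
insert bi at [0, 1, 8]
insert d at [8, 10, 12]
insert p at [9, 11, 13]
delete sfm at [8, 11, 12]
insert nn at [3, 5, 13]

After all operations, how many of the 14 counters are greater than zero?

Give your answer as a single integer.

Step 1: insert ob at [3, 4, 10] -> counters=[0,0,0,1,1,0,0,0,0,0,1,0,0,0]
Step 2: insert nn at [3, 5, 13] -> counters=[0,0,0,2,1,1,0,0,0,0,1,0,0,1]
Step 3: insert r at [3, 9, 10] -> counters=[0,0,0,3,1,1,0,0,0,1,2,0,0,1]
Step 4: insert yag at [2, 12, 13] -> counters=[0,0,1,3,1,1,0,0,0,1,2,0,1,2]
Step 5: insert fpl at [0, 5, 9] -> counters=[1,0,1,3,1,2,0,0,0,2,2,0,1,2]
Step 6: insert sl at [0, 9, 10] -> counters=[2,0,1,3,1,2,0,0,0,3,3,0,1,2]
Step 7: insert sfm at [8, 11, 12] -> counters=[2,0,1,3,1,2,0,0,1,3,3,1,2,2]
Step 8: insert tmk at [4, 5, 11] -> counters=[2,0,1,3,2,3,0,0,1,3,3,2,2,2]
Step 9: insert bi at [0, 1, 8] -> counters=[3,1,1,3,2,3,0,0,2,3,3,2,2,2]
Step 10: insert d at [8, 10, 12] -> counters=[3,1,1,3,2,3,0,0,3,3,4,2,3,2]
Step 11: insert p at [9, 11, 13] -> counters=[3,1,1,3,2,3,0,0,3,4,4,3,3,3]
Step 12: delete sfm at [8, 11, 12] -> counters=[3,1,1,3,2,3,0,0,2,4,4,2,2,3]
Step 13: insert nn at [3, 5, 13] -> counters=[3,1,1,4,2,4,0,0,2,4,4,2,2,4]
Final counters=[3,1,1,4,2,4,0,0,2,4,4,2,2,4] -> 12 nonzero

Answer: 12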